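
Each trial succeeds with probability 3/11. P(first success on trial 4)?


Geometric: P(X=4) = (1-p)^(k-1)×p = (8/11)^3×3/11 = 1536/14641

P(X=4) = 1536/14641 ≈ 10.49%


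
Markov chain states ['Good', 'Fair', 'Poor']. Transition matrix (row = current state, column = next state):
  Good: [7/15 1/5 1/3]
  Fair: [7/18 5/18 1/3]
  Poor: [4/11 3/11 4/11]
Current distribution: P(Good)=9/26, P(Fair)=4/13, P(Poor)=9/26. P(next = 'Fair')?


P(next=Fair) = Σᵢ P(now=i)×P(i→Fair)
= 9/26×1/5 + 4/13×5/18 + 9/26×3/11
= 9/130 + 10/117 + 27/286 = 1603/6435

P = 1603/6435 ≈ 0.2491


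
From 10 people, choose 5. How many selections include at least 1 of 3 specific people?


Complement: C(10,5) - C(7,5) = 252 - 21 = 231

231


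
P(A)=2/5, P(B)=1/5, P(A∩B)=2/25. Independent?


P(A)×P(B) = 2/25
P(A∩B) = 2/25
Equal ✓ → Independent

Yes, independent


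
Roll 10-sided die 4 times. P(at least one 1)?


P(no 1)^4 = (9/10)^4 = 6561/10000
P(≥1) = 1 - 6561/10000 = 3439/10000

P = 3439/10000 ≈ 34.39%


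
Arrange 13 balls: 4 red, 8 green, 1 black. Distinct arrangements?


13!/(4!×8!×1!) = 6435

6435


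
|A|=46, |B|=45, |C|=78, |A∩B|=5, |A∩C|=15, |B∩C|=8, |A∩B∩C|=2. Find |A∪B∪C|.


|A∪B∪C| = 46+45+78-5-15-8+2 = 143

|A∪B∪C| = 143


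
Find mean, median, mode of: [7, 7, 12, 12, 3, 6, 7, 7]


Sorted: [3, 6, 7, 7, 7, 7, 12, 12]
Mean = 61/8
Median = 7
Freq: {7: 4, 12: 2, 3: 1, 6: 1}
Mode: [7]

Mean=61/8, Median=7, Mode=7


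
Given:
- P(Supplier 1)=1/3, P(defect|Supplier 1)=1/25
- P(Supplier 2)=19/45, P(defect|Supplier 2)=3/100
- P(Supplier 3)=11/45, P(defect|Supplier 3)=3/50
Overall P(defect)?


P(B) = Σ P(B|Aᵢ)×P(Aᵢ)
  1/25×1/3 = 1/75
  3/100×19/45 = 19/1500
  3/50×11/45 = 11/750
Sum = 61/1500

P(defect) = 61/1500 ≈ 4.07%


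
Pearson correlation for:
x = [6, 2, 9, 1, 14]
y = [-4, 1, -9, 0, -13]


n=5, Σx=32, Σy=-25, Σxy=-285, Σx²=318, Σy²=267
r = (5×(-285) - 32×(-25))/√((5×318 - 32²)(5×267 - (-25)²))
= -625/√(566×710) = -625/√401860 ≈ -625/633.9243 ≈ -0.9859

r ≈ -0.9859


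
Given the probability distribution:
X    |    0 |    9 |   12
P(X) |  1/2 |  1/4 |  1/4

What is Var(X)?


E[X] = 21/4
E[X²] = 225/4
Var(X) = E[X²] - (E[X])² = 225/4 - 441/16 = 459/16

Var(X) = 459/16 ≈ 28.6875


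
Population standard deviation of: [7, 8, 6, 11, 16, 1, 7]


Mean = 56/7 = 8
  (7-8)²=1
  (8-8)²=0
  (6-8)²=4
  (11-8)²=9
  (16-8)²=64
  (1-8)²=49
  (7-8)²=1
Σ(x-μ)² = 128
σ² = 128/7

σ = √(128/7) ≈ 4.2762


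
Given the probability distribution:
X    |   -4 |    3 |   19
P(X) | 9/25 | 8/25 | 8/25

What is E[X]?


E[X] = Σ x·P(X=x)
= (-4)×(9/25) + (3)×(8/25) + (19)×(8/25)
= 28/5

E[X] = 28/5


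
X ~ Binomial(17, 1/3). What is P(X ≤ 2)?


P(X ≤ 2) = Σ P(X=i) for i=0..2
P(X=0) = 131072/129140163
P(X=1) = 1114112/129140163
P(X=2) = 4456448/129140163
Sum = 1900544/43046721

P(X ≤ 2) = 1900544/43046721 ≈ 4.42%


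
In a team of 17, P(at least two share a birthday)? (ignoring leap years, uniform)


P(all different) = Π(365-i)/365 for i=0..16
= 0.684992
P(match) = 1 - 0.684992 = 0.315008

P ≈ 0.3150 ≈ 31.50%


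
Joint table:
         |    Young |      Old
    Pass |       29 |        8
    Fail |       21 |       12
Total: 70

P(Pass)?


P(Pass) = (29+8)/70 = 37/70

P(Pass) = 37/70 ≈ 52.86%


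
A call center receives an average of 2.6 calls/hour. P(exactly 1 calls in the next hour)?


Poisson(λ=2.6): P(X=1) = e^(-λ)×λ^k/k!
= e^(-2.6) × 2.6^1 / 1!
≈ 0.07427357821 × 2.6 / 1 ≈ 0.193111

P(X=1) ≈ 0.193111 ≈ 19.31%


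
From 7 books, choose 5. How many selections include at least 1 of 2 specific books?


Complement: C(7,5) - C(5,5) = 21 - 1 = 20

20


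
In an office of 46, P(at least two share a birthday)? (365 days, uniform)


P(all different) = Π(365-i)/365 for i=0..45
= 0.051747
P(match) = 1 - 0.051747 = 0.948253

P ≈ 0.9483 ≈ 94.83%


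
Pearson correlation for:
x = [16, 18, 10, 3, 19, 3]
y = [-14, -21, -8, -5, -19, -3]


n=6, Σx=69, Σy=-70, Σxy=-1067, Σx²=1059, Σy²=1096
r = (6×(-1067) - 69×(-70))/√((6×1059 - 69²)(6×1096 - (-70)²))
= -1572/√(1593×1676) = -1572/√2669868 ≈ -1572/1633.9731 ≈ -0.9621

r ≈ -0.9621


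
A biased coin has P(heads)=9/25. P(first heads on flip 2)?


Geometric: P(X=2) = (1-p)^(k-1)×p = (16/25)^1×9/25 = 144/625

P(X=2) = 144/625 ≈ 23.04%


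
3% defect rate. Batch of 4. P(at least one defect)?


P(all good) = (97/100)^4 = 88529281/100000000
P(≥1 defect) = 11470719/100000000

P = 11470719/100000000 ≈ 11.47%


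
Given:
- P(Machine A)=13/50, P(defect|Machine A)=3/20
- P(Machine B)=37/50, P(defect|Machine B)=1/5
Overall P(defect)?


P(B) = Σ P(B|Aᵢ)×P(Aᵢ)
  3/20×13/50 = 39/1000
  1/5×37/50 = 37/250
Sum = 187/1000

P(defect) = 187/1000 ≈ 18.70%


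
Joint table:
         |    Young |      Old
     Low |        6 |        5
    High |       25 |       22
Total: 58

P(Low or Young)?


P(Low∨Young) = P(Low) + P(Young) - P(Low∧Young)
= (11 + 31 - 6)/58 = 36/58 = 18/29

P = 18/29 ≈ 62.07%


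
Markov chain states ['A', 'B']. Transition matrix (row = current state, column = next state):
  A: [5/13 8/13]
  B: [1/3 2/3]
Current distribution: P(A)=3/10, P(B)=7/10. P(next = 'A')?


P(next=A) = Σᵢ P(now=i)×P(i→A)
= 3/10×5/13 + 7/10×1/3
= 3/26 + 7/30 = 68/195

P = 68/195 ≈ 0.3487


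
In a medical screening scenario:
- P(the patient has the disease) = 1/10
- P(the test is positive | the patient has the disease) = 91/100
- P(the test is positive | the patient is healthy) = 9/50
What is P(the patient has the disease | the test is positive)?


Using Bayes' theorem:
P(A|B) = P(B|A)·P(A) / P(B)

P(the test is positive) = 91/100 × 1/10 + 9/50 × 9/10
= 91/1000 + 81/500 = 253/1000

P(the patient has the disease|the test is positive) = (91/1000) / (253/1000) = 91/253

P(the patient has the disease|the test is positive) = 91/253 ≈ 35.97%


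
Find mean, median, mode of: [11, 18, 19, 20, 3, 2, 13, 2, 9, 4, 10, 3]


Sorted: [2, 2, 3, 3, 4, 9, 10, 11, 13, 18, 19, 20]
Mean = 114/12 = 19/2
Median = 19/2
Freq: {11: 1, 18: 1, 19: 1, 20: 1, 3: 2, 2: 2, 13: 1, 9: 1, 4: 1, 10: 1}
Mode: [2, 3]

Mean=19/2, Median=19/2, Mode=[2, 3]


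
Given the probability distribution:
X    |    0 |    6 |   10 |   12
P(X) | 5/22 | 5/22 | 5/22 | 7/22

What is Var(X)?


E[X] = 82/11
E[X²] = 844/11
Var(X) = E[X²] - (E[X])² = 844/11 - 6724/121 = 2560/121

Var(X) = 2560/121 ≈ 21.1570


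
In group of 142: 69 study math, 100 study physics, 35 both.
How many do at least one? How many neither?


|A∪B| = 69+100-35 = 134
Neither = 142-134 = 8

At least one: 134; Neither: 8


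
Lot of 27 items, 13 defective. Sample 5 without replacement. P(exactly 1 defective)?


Hypergeometric: C(13,1)×C(14,4)/C(27,5)
= 13×1001/80730 = 1001/6210

P(X=1) = 1001/6210 ≈ 16.12%


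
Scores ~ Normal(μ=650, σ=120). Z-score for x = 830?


z = (x - μ)/σ = (830 - 650)/120 = 1.5

z = 1.5


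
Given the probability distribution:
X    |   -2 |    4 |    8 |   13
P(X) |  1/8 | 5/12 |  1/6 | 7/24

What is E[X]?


E[X] = Σ x·P(X=x)
= (-2)×(1/8) + (4)×(5/12) + (8)×(1/6) + (13)×(7/24)
= 157/24

E[X] = 157/24


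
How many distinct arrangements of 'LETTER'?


Letters: 6, freq: {'L': 1, 'E': 2, 'T': 2, 'R': 1}
6!/(1!×2!×2!×1!) = 720/4 = 180

180


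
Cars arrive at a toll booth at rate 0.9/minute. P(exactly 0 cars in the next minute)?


Poisson(λ=0.9): P(X=0) = e^(-λ)×λ^k/k!
= e^(-0.9) × 0.9^0 / 0!
≈ 0.4065696597 × 1 / 1 ≈ 0.406570

P(X=0) ≈ 0.406570 ≈ 40.66%


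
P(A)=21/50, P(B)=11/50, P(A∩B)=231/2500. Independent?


P(A)×P(B) = 231/2500
P(A∩B) = 231/2500
Equal ✓ → Independent

Yes, independent


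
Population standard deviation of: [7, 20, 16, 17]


Mean = 60/4 = 15
  (7-15)²=64
  (20-15)²=25
  (16-15)²=1
  (17-15)²=4
Σ(x-μ)² = 94
σ² = 94/4 = 47/2

σ = √(47/2) ≈ 4.8477


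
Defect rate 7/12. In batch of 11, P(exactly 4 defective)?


Binomial: P(X=4) = C(11,4)×p^4×(1-p)^7
= 330 × 2401/20736 × 78125/35831808 = 10316796875/123834728448

P(X=4) = 10316796875/123834728448 ≈ 8.33%


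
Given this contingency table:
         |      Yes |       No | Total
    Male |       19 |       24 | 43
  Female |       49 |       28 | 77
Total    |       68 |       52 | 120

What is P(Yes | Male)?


P(Yes | Male) = 19/(19+24) = 19/43

P(Yes|Male) = 19/43 ≈ 44.19%


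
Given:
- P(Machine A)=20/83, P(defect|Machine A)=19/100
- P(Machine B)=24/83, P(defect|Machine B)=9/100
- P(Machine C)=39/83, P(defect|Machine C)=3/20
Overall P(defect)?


P(B) = Σ P(B|Aᵢ)×P(Aᵢ)
  19/100×20/83 = 19/415
  9/100×24/83 = 54/2075
  3/20×39/83 = 117/1660
Sum = 1181/8300

P(defect) = 1181/8300 ≈ 14.23%


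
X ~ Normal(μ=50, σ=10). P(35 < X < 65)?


z₁=(35-50)/10=-1.5, z₂=(65-50)/10=1.5
P = Φ(1.5) - Φ(-1.5) = 0.933193 - 0.066807 = 0.866386 ≈ 0.8664

P(35 < X < 65) ≈ 0.8664


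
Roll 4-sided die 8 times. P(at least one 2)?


P(no 2)^8 = (3/4)^8 = 6561/65536
P(≥1) = 1 - 6561/65536 = 58975/65536

P = 58975/65536 ≈ 89.99%


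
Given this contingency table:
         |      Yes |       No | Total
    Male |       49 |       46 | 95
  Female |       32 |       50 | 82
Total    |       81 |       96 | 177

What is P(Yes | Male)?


P(Yes | Male) = 49/(49+46) = 49/95

P(Yes|Male) = 49/95 ≈ 51.58%


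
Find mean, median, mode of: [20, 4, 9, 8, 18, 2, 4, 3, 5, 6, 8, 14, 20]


Sorted: [2, 3, 4, 4, 5, 6, 8, 8, 9, 14, 18, 20, 20]
Mean = 121/13
Median = 8
Freq: {20: 2, 4: 2, 9: 1, 8: 2, 18: 1, 2: 1, 3: 1, 5: 1, 6: 1, 14: 1}
Mode: [4, 8, 20]

Mean=121/13, Median=8, Mode=[4, 8, 20]


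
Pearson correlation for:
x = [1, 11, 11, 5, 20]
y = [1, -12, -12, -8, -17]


n=5, Σx=48, Σy=-48, Σxy=-643, Σx²=668, Σy²=642
r = (5×(-643) - 48×(-48))/√((5×668 - 48²)(5×642 - (-48)²))
= -911/√(1036×906) = -911/√938616 ≈ -911/968.8220 ≈ -0.9403

r ≈ -0.9403


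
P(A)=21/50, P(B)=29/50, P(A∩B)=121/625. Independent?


P(A)×P(B) = 609/2500
P(A∩B) = 121/625
Not equal → NOT independent

No, not independent


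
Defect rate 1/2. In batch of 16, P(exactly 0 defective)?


Binomial: P(X=0) = C(16,0)×p^0×(1-p)^16
= 1 × 1 × 1/65536 = 1/65536

P(X=0) = 1/65536 ≈ 0.00%


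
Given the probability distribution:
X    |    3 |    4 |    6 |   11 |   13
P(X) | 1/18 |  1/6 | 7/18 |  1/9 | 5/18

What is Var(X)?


E[X] = 8
E[X²] = 698/9
Var(X) = E[X²] - (E[X])² = 698/9 - 64 = 122/9

Var(X) = 122/9 ≈ 13.5556


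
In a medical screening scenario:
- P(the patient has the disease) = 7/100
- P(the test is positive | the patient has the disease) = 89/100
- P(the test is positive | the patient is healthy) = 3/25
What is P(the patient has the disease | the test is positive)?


Using Bayes' theorem:
P(A|B) = P(B|A)·P(A) / P(B)

P(the test is positive) = 89/100 × 7/100 + 3/25 × 93/100
= 623/10000 + 279/2500 = 1739/10000

P(the patient has the disease|the test is positive) = (623/10000) / (1739/10000) = 623/1739

P(the patient has the disease|the test is positive) = 623/1739 ≈ 35.83%


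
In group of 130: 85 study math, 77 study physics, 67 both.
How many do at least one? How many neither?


|A∪B| = 85+77-67 = 95
Neither = 130-95 = 35

At least one: 95; Neither: 35


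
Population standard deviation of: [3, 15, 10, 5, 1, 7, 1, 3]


Mean = 45/8
  (3-45/8)²=441/64
  (15-45/8)²=5625/64
  (10-45/8)²=1225/64
  (5-45/8)²=25/64
  (1-45/8)²=1369/64
  (7-45/8)²=121/64
  (1-45/8)²=1369/64
  (3-45/8)²=441/64
Σ(x-μ)² = 1327/8
σ² = (1327/8)/8 = 1327/64

σ = √(1327/64) ≈ 4.5535


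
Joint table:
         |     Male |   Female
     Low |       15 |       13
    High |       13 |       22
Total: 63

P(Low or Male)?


P(Low∨Male) = P(Low) + P(Male) - P(Low∧Male)
= (28 + 28 - 15)/63 = 41/63

P = 41/63 ≈ 65.08%


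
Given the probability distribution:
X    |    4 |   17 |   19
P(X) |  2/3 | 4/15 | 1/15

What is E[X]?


E[X] = Σ x·P(X=x)
= (4)×(2/3) + (17)×(4/15) + (19)×(1/15)
= 127/15

E[X] = 127/15


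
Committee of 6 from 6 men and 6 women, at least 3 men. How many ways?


Count by #men:
  3M,3W: C(6,3)×C(6,3)=400
  4M,2W: C(6,4)×C(6,2)=225
  5M,1W: C(6,5)×C(6,1)=36
  6M,0W: C(6,6)×C(6,0)=1
Total = 662

662


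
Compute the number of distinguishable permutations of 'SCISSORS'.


Letters: 8, freq: {'S': 4, 'C': 1, 'I': 1, 'O': 1, 'R': 1}
8!/(4!×1!×1!×1!×1!) = 40320/24 = 1680

1680


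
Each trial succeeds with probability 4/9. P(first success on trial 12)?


Geometric: P(X=12) = (1-p)^(k-1)×p = (5/9)^11×4/9 = 195312500/282429536481

P(X=12) = 195312500/282429536481 ≈ 0.07%


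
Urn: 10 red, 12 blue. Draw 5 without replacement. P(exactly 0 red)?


Hypergeometric: C(10,0)×C(12,5)/C(22,5)
= 1×792/26334 = 4/133

P(X=0) = 4/133 ≈ 3.01%


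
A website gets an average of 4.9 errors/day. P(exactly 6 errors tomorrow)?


Poisson(λ=4.9): P(X=6) = e^(-λ)×λ^k/k!
= e^(-4.9) × 4.9^6 / 6!
≈ 0.007446583071 × 13841.287201 / 720 ≈ 0.143153

P(X=6) ≈ 0.143153 ≈ 14.32%


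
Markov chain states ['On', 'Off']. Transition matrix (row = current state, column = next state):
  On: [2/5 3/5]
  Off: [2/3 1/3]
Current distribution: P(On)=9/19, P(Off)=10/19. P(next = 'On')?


P(next=On) = Σᵢ P(now=i)×P(i→On)
= 9/19×2/5 + 10/19×2/3
= 18/95 + 20/57 = 154/285

P = 154/285 ≈ 0.5404


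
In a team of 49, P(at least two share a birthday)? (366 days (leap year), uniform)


P(all different) = Π(366-i)/366 for i=0..48
= 0.034553
P(match) = 1 - 0.034553 = 0.965447

P ≈ 0.9654 ≈ 96.54%


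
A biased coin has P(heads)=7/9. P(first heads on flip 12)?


Geometric: P(X=12) = (1-p)^(k-1)×p = (2/9)^11×7/9 = 14336/282429536481

P(X=12) = 14336/282429536481 ≈ 0.00%


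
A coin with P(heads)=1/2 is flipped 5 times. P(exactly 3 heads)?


Binomial: P(X=3) = C(5,3)×p^3×(1-p)^2
= 10 × 1/8 × 1/4 = 5/16

P(X=3) = 5/16 ≈ 31.25%


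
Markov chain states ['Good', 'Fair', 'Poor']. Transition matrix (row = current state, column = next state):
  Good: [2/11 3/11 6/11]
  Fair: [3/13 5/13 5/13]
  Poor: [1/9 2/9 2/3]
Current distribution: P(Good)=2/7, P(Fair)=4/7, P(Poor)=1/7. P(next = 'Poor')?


P(next=Poor) = Σᵢ P(now=i)×P(i→Poor)
= 2/7×6/11 + 4/7×5/13 + 1/7×2/3
= 12/77 + 20/91 + 2/21 = 202/429

P = 202/429 ≈ 0.4709


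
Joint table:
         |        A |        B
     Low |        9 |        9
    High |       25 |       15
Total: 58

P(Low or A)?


P(Low∨A) = P(Low) + P(A) - P(Low∧A)
= (18 + 34 - 9)/58 = 43/58

P = 43/58 ≈ 74.14%


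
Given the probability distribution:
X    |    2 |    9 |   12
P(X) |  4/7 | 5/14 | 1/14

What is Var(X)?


E[X] = 73/14
E[X²] = 83/2
Var(X) = E[X²] - (E[X])² = 83/2 - 5329/196 = 2805/196

Var(X) = 2805/196 ≈ 14.3112


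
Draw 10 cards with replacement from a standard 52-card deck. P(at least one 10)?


P(not a 10) = 48/52 = 12/13
P(none in 10 draws) = (12/13)^10 = 61917364224/137858491849
P(≥1 10) = 1 - 61917364224/137858491849 = 75941127625/137858491849

P = 75941127625/137858491849 ≈ 55.09%


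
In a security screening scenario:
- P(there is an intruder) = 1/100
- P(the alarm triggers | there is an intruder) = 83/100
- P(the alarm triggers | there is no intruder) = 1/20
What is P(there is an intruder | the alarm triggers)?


Using Bayes' theorem:
P(A|B) = P(B|A)·P(A) / P(B)

P(the alarm triggers) = 83/100 × 1/100 + 1/20 × 99/100
= 83/10000 + 99/2000 = 289/5000

P(there is an intruder|the alarm triggers) = (83/10000) / (289/5000) = 83/578

P(there is an intruder|the alarm triggers) = 83/578 ≈ 14.36%


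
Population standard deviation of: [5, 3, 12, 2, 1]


Mean = 23/5
  (5-23/5)²=4/25
  (3-23/5)²=64/25
  (12-23/5)²=1369/25
  (2-23/5)²=169/25
  (1-23/5)²=324/25
Σ(x-μ)² = 386/5
σ² = (386/5)/5 = 386/25

σ = √(386/25) ≈ 3.9294


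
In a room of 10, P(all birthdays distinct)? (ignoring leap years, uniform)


P(all different) = Π(365-i)/365 for i=0..9
= (365/365)×(364/365)×...×(356/365)
= 0.883052

P ≈ 0.8831 ≈ 88.31%


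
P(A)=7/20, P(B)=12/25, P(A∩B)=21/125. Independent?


P(A)×P(B) = 21/125
P(A∩B) = 21/125
Equal ✓ → Independent

Yes, independent


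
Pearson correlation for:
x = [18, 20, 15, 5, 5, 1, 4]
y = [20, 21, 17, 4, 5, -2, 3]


n=7, Σx=68, Σy=68, Σxy=1090, Σx²=1016, Σy²=1184
r = (7×1090 - 68×68)/√((7×1016 - 68²)(7×1184 - 68²))
= 3006/√(2488×3664) = 3006/√9116032 ≈ 3006/3019.2767 ≈ 0.9956

r ≈ 0.9956


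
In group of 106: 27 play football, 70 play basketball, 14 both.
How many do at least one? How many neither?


|A∪B| = 27+70-14 = 83
Neither = 106-83 = 23

At least one: 83; Neither: 23


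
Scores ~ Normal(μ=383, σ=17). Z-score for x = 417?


z = (x - μ)/σ = (417 - 383)/17 = 2.0

z = 2.0


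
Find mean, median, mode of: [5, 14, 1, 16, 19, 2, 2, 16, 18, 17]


Sorted: [1, 2, 2, 5, 14, 16, 16, 17, 18, 19]
Mean = 110/10 = 11
Median = 15
Freq: {5: 1, 14: 1, 1: 1, 16: 2, 19: 1, 2: 2, 18: 1, 17: 1}
Mode: [2, 16]

Mean=11, Median=15, Mode=[2, 16]


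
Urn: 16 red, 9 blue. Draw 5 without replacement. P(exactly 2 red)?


Hypergeometric: C(16,2)×C(9,3)/C(25,5)
= 120×84/53130 = 48/253

P(X=2) = 48/253 ≈ 18.97%


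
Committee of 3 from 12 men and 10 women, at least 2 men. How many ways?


Count by #men:
  2M,1W: C(12,2)×C(10,1)=660
  3M,0W: C(12,3)×C(10,0)=220
Total = 880

880


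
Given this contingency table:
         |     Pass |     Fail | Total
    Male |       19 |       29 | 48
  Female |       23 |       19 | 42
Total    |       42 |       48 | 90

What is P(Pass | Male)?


P(Pass | Male) = 19/(19+29) = 19/48

P(Pass|Male) = 19/48 ≈ 39.58%


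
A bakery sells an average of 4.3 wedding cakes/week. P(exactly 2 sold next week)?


Poisson(λ=4.3): P(X=2) = e^(-λ)×λ^k/k!
= e^(-4.3) × 4.3^2 / 2!
≈ 0.01356855901 × 18.49 / 2 ≈ 0.125441

P(X=2) ≈ 0.125441 ≈ 12.54%


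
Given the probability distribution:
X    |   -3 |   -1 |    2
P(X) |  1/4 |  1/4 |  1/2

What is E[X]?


E[X] = Σ x·P(X=x)
= (-3)×(1/4) + (-1)×(1/4) + (2)×(1/2)
= 0

E[X] = 0


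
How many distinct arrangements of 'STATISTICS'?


Letters: 10, freq: {'S': 3, 'T': 3, 'A': 1, 'I': 2, 'C': 1}
10!/(3!×3!×1!×2!×1!) = 3628800/72 = 50400

50400


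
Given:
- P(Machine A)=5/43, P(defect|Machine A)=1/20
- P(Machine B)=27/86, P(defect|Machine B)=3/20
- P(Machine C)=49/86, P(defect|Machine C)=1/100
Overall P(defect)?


P(B) = Σ P(B|Aᵢ)×P(Aᵢ)
  1/20×5/43 = 1/172
  3/20×27/86 = 81/1720
  1/100×49/86 = 49/8600
Sum = 63/1075

P(defect) = 63/1075 ≈ 5.86%


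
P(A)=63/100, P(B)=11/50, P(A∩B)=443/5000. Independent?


P(A)×P(B) = 693/5000
P(A∩B) = 443/5000
Not equal → NOT independent

No, not independent


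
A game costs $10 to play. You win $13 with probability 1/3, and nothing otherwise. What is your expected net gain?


E[gain] = (13-10)×1/3 + (-10)×2/3
= 1 - 20/3 = -17/3

Expected net gain = $-17/3 ≈ $-5.67


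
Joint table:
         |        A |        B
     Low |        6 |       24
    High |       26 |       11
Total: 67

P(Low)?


P(Low) = (6+24)/67 = 30/67

P(Low) = 30/67 ≈ 44.78%


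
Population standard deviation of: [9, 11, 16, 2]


Mean = 38/4 = 19/2
  (9-19/2)²=1/4
  (11-19/2)²=9/4
  (16-19/2)²=169/4
  (2-19/2)²=225/4
Σ(x-μ)² = 101
σ² = 101/4

σ = √(101/4) ≈ 5.0249


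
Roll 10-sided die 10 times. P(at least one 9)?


P(no 9)^10 = (9/10)^10 = 3486784401/10000000000
P(≥1) = 1 - 3486784401/10000000000 = 6513215599/10000000000

P = 6513215599/10000000000 ≈ 65.13%


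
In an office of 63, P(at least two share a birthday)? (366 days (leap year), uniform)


P(all different) = Π(366-i)/366 for i=0..62
= 0.003452
P(match) = 1 - 0.003452 = 0.996548

P ≈ 0.9965 ≈ 99.65%


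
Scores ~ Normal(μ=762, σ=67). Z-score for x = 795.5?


z = (x - μ)/σ = (795.5 - 762)/67 = 0.5

z = 0.5


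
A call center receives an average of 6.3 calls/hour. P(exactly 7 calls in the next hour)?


Poisson(λ=6.3): P(X=7) = e^(-λ)×λ^k/k!
= e^(-6.3) × 6.3^7 / 7!
≈ 0.001836304777 × 393898.063917 / 5040 ≈ 0.143515

P(X=7) ≈ 0.143515 ≈ 14.35%


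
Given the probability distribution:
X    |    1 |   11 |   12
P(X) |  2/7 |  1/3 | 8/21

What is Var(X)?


E[X] = 179/21
E[X²] = 2005/21
Var(X) = E[X²] - (E[X])² = 2005/21 - 32041/441 = 10064/441

Var(X) = 10064/441 ≈ 22.8209


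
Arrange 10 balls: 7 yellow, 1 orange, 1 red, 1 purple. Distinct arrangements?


10!/(7!×1!×1!×1!) = 720

720


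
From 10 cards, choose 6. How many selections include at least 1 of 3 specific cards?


Complement: C(10,6) - C(7,6) = 210 - 7 = 203

203


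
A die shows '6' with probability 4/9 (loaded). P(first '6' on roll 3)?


Geometric: P(X=3) = (1-p)^(k-1)×p = (5/9)^2×4/9 = 100/729

P(X=3) = 100/729 ≈ 13.72%


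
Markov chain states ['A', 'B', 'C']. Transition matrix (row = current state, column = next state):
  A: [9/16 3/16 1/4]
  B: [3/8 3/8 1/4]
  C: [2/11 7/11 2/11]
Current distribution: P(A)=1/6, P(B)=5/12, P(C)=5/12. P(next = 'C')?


P(next=C) = Σᵢ P(now=i)×P(i→C)
= 1/6×1/4 + 5/12×1/4 + 5/12×2/11
= 1/24 + 5/48 + 5/66 = 39/176

P = 39/176 ≈ 0.2216


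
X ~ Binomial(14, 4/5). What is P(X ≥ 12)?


P(X ≥ 12) = Σ P(X=i) for i=12..14
P(X=12) = 1526726656/6103515625
P(X=13) = 939524096/6103515625
P(X=14) = 268435456/6103515625
Sum = 2734686208/6103515625

P(X ≥ 12) = 2734686208/6103515625 ≈ 44.81%


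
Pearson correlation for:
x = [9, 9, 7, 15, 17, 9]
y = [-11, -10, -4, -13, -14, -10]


n=6, Σx=66, Σy=-62, Σxy=-740, Σx²=806, Σy²=702
r = (6×(-740) - 66×(-62))/√((6×806 - 66²)(6×702 - (-62)²))
= -348/√(480×368) = -348/√176640 ≈ -348/420.2856 ≈ -0.8280

r ≈ -0.8280


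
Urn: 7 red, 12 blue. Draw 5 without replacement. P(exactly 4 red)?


Hypergeometric: C(7,4)×C(12,1)/C(19,5)
= 35×12/11628 = 35/969

P(X=4) = 35/969 ≈ 3.61%


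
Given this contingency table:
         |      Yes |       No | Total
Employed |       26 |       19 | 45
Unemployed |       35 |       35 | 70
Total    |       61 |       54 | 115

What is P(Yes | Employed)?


P(Yes | Employed) = 26/(26+19) = 26/45

P(Yes|Employed) = 26/45 ≈ 57.78%


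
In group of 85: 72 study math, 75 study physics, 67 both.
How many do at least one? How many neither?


|A∪B| = 72+75-67 = 80
Neither = 85-80 = 5

At least one: 80; Neither: 5


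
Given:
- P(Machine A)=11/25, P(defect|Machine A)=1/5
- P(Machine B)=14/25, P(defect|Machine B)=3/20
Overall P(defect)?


P(B) = Σ P(B|Aᵢ)×P(Aᵢ)
  1/5×11/25 = 11/125
  3/20×14/25 = 21/250
Sum = 43/250

P(defect) = 43/250 ≈ 17.20%


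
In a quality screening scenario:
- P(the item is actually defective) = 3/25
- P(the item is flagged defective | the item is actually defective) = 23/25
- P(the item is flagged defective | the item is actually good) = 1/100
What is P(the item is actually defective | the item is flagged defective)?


Using Bayes' theorem:
P(A|B) = P(B|A)·P(A) / P(B)

P(the item is flagged defective) = 23/25 × 3/25 + 1/100 × 22/25
= 69/625 + 11/1250 = 149/1250

P(the item is actually defective|the item is flagged defective) = (69/625) / (149/1250) = 138/149

P(the item is actually defective|the item is flagged defective) = 138/149 ≈ 92.62%


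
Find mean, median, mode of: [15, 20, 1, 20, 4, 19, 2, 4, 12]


Sorted: [1, 2, 4, 4, 12, 15, 19, 20, 20]
Mean = 97/9
Median = 12
Freq: {15: 1, 20: 2, 1: 1, 4: 2, 19: 1, 2: 1, 12: 1}
Mode: [4, 20]

Mean=97/9, Median=12, Mode=[4, 20]


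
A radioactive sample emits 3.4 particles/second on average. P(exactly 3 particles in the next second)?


Poisson(λ=3.4): P(X=3) = e^(-λ)×λ^k/k!
= e^(-3.4) × 3.4^3 / 3!
≈ 0.03337326996 × 39.304 / 6 ≈ 0.218617

P(X=3) ≈ 0.218617 ≈ 21.86%


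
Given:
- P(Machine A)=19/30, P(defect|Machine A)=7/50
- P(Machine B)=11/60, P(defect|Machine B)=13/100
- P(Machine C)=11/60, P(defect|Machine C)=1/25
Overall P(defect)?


P(B) = Σ P(B|Aᵢ)×P(Aᵢ)
  7/50×19/30 = 133/1500
  13/100×11/60 = 143/6000
  1/25×11/60 = 11/1500
Sum = 719/6000

P(defect) = 719/6000 ≈ 11.98%


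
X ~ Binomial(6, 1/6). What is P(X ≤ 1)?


P(X ≤ 1) = Σ P(X=i) for i=0..1
P(X=0) = 15625/46656
P(X=1) = 3125/7776
Sum = 34375/46656

P(X ≤ 1) = 34375/46656 ≈ 73.68%


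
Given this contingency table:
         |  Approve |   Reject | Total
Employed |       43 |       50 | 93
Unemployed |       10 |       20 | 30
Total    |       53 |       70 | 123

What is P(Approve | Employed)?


P(Approve | Employed) = 43/(43+50) = 43/93

P(Approve|Employed) = 43/93 ≈ 46.24%


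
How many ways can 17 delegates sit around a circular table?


Circular arrangements of 17 distinct objects: fix one position to break rotational symmetry.
(n-1)! = 16! = 20922789888000

20922789888000


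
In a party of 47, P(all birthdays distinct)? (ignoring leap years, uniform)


P(all different) = Π(365-i)/365 for i=0..46
= (365/365)×(364/365)×...×(319/365)
= 0.045226

P ≈ 0.0452 ≈ 4.52%


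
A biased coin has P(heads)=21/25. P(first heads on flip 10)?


Geometric: P(X=10) = (1-p)^(k-1)×p = (4/25)^9×21/25 = 5505024/95367431640625

P(X=10) = 5505024/95367431640625 ≈ 0.00%


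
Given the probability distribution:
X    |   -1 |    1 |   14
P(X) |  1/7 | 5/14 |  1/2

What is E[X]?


E[X] = Σ x·P(X=x)
= (-1)×(1/7) + (1)×(5/14) + (14)×(1/2)
= 101/14

E[X] = 101/14


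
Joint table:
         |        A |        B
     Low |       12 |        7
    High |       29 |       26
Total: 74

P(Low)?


P(Low) = (12+7)/74 = 19/74

P(Low) = 19/74 ≈ 25.68%


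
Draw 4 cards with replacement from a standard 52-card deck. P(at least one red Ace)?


P(not a red Ace) = 50/52 = 25/26
P(none in 4 draws) = (25/26)^4 = 390625/456976
P(≥1 red Ace) = 1 - 390625/456976 = 66351/456976

P = 66351/456976 ≈ 14.52%


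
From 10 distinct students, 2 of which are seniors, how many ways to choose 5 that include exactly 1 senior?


Choose 1 of the 2 seniors and 4 of the other 8 students:
C(2,1)×C(8,4) = 2×70 = 140

140


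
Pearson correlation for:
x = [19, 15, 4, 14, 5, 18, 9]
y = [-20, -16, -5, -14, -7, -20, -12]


n=7, Σx=84, Σy=-94, Σxy=-1339, Σx²=1228, Σy²=1470
r = (7×(-1339) - 84×(-94))/√((7×1228 - 84²)(7×1470 - (-94)²))
= -1477/√(1540×1454) = -1477/√2239160 ≈ -1477/1496.3823 ≈ -0.9870

r ≈ -0.9870


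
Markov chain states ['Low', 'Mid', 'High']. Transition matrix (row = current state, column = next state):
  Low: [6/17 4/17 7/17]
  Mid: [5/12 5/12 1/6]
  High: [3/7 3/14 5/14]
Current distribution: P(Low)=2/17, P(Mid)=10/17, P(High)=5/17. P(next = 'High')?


P(next=High) = Σᵢ P(now=i)×P(i→High)
= 2/17×7/17 + 10/17×1/6 + 5/17×5/14
= 14/289 + 5/51 + 25/238 = 3053/12138

P = 3053/12138 ≈ 0.2515


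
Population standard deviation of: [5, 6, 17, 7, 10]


Mean = 45/5 = 9
  (5-9)²=16
  (6-9)²=9
  (17-9)²=64
  (7-9)²=4
  (10-9)²=1
Σ(x-μ)² = 94
σ² = 94/5

σ = √(94/5) ≈ 4.3359


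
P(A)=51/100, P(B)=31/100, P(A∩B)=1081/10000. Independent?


P(A)×P(B) = 1581/10000
P(A∩B) = 1081/10000
Not equal → NOT independent

No, not independent


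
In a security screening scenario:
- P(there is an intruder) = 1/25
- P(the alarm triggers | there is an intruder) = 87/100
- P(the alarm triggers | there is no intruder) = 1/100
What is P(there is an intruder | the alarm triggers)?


Using Bayes' theorem:
P(A|B) = P(B|A)·P(A) / P(B)

P(the alarm triggers) = 87/100 × 1/25 + 1/100 × 24/25
= 87/2500 + 6/625 = 111/2500

P(there is an intruder|the alarm triggers) = (87/2500) / (111/2500) = 29/37

P(there is an intruder|the alarm triggers) = 29/37 ≈ 78.38%


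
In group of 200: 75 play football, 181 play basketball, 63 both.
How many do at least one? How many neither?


|A∪B| = 75+181-63 = 193
Neither = 200-193 = 7

At least one: 193; Neither: 7


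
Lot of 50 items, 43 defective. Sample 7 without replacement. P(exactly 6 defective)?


Hypergeometric: C(43,6)×C(7,1)/C(50,7)
= 6096454×7/99884400 = 3048227/7134600

P(X=6) = 3048227/7134600 ≈ 42.72%


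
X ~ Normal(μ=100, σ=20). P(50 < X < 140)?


z₁=(50-100)/20=-2.5, z₂=(140-100)/20=2.0
P = Φ(2.0) - Φ(-2.5) = 0.977250 - 0.006210 = 0.971040 ≈ 0.9710

P(50 < X < 140) ≈ 0.9710


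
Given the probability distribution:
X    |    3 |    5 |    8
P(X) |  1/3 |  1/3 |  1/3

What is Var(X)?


E[X] = 16/3
E[X²] = 98/3
Var(X) = E[X²] - (E[X])² = 98/3 - 256/9 = 38/9

Var(X) = 38/9 ≈ 4.2222


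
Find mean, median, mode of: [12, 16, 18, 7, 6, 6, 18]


Sorted: [6, 6, 7, 12, 16, 18, 18]
Mean = 83/7
Median = 12
Freq: {12: 1, 16: 1, 18: 2, 7: 1, 6: 2}
Mode: [6, 18]

Mean=83/7, Median=12, Mode=[6, 18]


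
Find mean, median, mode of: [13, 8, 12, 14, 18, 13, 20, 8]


Sorted: [8, 8, 12, 13, 13, 14, 18, 20]
Mean = 106/8 = 53/4
Median = 13
Freq: {13: 2, 8: 2, 12: 1, 14: 1, 18: 1, 20: 1}
Mode: [8, 13]

Mean=53/4, Median=13, Mode=[8, 13]


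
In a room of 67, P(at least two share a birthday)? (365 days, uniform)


P(all different) = Π(365-i)/365 for i=0..66
= 0.001560
P(match) = 1 - 0.001560 = 0.998440

P ≈ 0.9984 ≈ 99.84%


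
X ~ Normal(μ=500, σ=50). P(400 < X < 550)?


z₁=(400-500)/50=-2.0, z₂=(550-500)/50=1.0
P = Φ(1.0) - Φ(-2.0) = 0.841345 - 0.022750 = 0.818595 ≈ 0.8186

P(400 < X < 550) ≈ 0.8186


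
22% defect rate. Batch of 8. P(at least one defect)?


P(all good) = (39/50)^8 = 5352009260481/39062500000000
P(≥1 defect) = 33710490739519/39062500000000

P = 33710490739519/39062500000000 ≈ 86.30%


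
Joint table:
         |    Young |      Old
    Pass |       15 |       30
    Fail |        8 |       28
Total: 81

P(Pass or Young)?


P(Pass∨Young) = P(Pass) + P(Young) - P(Pass∧Young)
= (45 + 23 - 15)/81 = 53/81

P = 53/81 ≈ 65.43%


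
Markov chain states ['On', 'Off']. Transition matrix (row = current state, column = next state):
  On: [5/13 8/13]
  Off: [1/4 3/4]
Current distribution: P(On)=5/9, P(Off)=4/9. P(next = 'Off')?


P(next=Off) = Σᵢ P(now=i)×P(i→Off)
= 5/9×8/13 + 4/9×3/4
= 40/117 + 1/3 = 79/117

P = 79/117 ≈ 0.6752


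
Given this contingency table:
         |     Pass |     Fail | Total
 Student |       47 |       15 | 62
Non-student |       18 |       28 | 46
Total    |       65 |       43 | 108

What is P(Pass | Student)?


P(Pass | Student) = 47/(47+15) = 47/62

P(Pass|Student) = 47/62 ≈ 75.81%


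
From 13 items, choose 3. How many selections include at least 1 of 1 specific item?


Complement: C(13,3) - C(12,3) = 286 - 220 = 66

66


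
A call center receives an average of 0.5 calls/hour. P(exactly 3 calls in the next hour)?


Poisson(λ=0.5): P(X=3) = e^(-λ)×λ^k/k!
= e^(-0.5) × 0.5^3 / 3!
≈ 0.6065306597 × 0.125 / 6 ≈ 0.012636

P(X=3) ≈ 0.012636 ≈ 1.26%


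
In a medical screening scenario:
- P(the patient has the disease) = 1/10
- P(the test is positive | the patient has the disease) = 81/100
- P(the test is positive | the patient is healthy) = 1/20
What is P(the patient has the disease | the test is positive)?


Using Bayes' theorem:
P(A|B) = P(B|A)·P(A) / P(B)

P(the test is positive) = 81/100 × 1/10 + 1/20 × 9/10
= 81/1000 + 9/200 = 63/500

P(the patient has the disease|the test is positive) = (81/1000) / (63/500) = 9/14

P(the patient has the disease|the test is positive) = 9/14 ≈ 64.29%


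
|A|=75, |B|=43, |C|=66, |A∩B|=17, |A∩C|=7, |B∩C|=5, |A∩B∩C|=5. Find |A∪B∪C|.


|A∪B∪C| = 75+43+66-17-7-5+5 = 160

|A∪B∪C| = 160


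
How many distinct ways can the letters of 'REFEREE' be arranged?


Letters: 7, freq: {'R': 2, 'E': 4, 'F': 1}
7!/(2!×4!×1!) = 5040/48 = 105

105


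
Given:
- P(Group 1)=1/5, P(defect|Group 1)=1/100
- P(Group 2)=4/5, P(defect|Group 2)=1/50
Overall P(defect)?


P(B) = Σ P(B|Aᵢ)×P(Aᵢ)
  1/100×1/5 = 1/500
  1/50×4/5 = 2/125
Sum = 9/500

P(defect) = 9/500 ≈ 1.80%


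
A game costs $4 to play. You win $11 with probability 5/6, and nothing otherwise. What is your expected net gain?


E[gain] = (11-4)×5/6 + (-4)×1/6
= 35/6 - 2/3 = 31/6

Expected net gain = $31/6 ≈ $5.17


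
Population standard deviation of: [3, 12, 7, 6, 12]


Mean = 40/5 = 8
  (3-8)²=25
  (12-8)²=16
  (7-8)²=1
  (6-8)²=4
  (12-8)²=16
Σ(x-μ)² = 62
σ² = 62/5

σ = √(62/5) ≈ 3.5214


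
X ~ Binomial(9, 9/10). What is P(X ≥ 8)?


P(X ≥ 8) = Σ P(X=i) for i=8..9
P(X=8) = 387420489/1000000000
P(X=9) = 387420489/1000000000
Sum = 387420489/500000000

P(X ≥ 8) = 387420489/500000000 ≈ 77.48%


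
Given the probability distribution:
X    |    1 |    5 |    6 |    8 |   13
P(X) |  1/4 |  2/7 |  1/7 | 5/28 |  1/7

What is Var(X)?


E[X] = 163/28
E[X²] = 1347/28
Var(X) = E[X²] - (E[X])² = 1347/28 - 26569/784 = 11147/784

Var(X) = 11147/784 ≈ 14.2181


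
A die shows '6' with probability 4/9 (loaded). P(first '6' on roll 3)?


Geometric: P(X=3) = (1-p)^(k-1)×p = (5/9)^2×4/9 = 100/729

P(X=3) = 100/729 ≈ 13.72%


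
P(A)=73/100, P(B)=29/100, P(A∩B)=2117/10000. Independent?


P(A)×P(B) = 2117/10000
P(A∩B) = 2117/10000
Equal ✓ → Independent

Yes, independent


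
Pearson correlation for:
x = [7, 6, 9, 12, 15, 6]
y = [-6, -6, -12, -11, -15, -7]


n=6, Σx=55, Σy=-57, Σxy=-585, Σx²=571, Σy²=611
r = (6×(-585) - 55×(-57))/√((6×571 - 55²)(6×611 - (-57)²))
= -375/√(401×417) = -375/√167217 ≈ -375/408.9218 ≈ -0.9170

r ≈ -0.9170


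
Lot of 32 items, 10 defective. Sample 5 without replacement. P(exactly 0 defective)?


Hypergeometric: C(10,0)×C(22,5)/C(32,5)
= 1×26334/201376 = 1881/14384

P(X=0) = 1881/14384 ≈ 13.08%


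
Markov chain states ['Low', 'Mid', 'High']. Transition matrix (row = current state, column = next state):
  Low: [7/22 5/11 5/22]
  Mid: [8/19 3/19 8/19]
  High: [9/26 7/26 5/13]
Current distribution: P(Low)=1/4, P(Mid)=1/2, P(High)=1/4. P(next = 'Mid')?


P(next=Mid) = Σᵢ P(now=i)×P(i→Mid)
= 1/4×5/11 + 1/2×3/19 + 1/4×7/26
= 5/44 + 3/38 + 7/104 = 5649/21736

P = 5649/21736 ≈ 0.2599


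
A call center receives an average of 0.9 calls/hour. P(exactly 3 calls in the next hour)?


Poisson(λ=0.9): P(X=3) = e^(-λ)×λ^k/k!
= e^(-0.9) × 0.9^3 / 3!
≈ 0.4065696597 × 0.729 / 6 ≈ 0.049398

P(X=3) ≈ 0.049398 ≈ 4.94%


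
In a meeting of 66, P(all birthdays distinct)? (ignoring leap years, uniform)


P(all different) = Π(365-i)/365 for i=0..65
= (365/365)×(364/365)×...×(300/365)
= 0.001904

P ≈ 0.0019 ≈ 0.19%


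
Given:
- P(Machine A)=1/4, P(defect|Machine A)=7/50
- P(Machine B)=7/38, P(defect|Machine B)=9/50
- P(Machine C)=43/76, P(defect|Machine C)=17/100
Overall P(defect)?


P(B) = Σ P(B|Aᵢ)×P(Aᵢ)
  7/50×1/4 = 7/200
  9/50×7/38 = 63/1900
  17/100×43/76 = 731/7600
Sum = 1249/7600

P(defect) = 1249/7600 ≈ 16.43%


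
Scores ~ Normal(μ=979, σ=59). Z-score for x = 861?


z = (x - μ)/σ = (861 - 979)/59 = -2.0

z = -2.0


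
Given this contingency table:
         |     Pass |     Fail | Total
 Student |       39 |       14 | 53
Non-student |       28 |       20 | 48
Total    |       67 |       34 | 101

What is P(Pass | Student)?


P(Pass | Student) = 39/(39+14) = 39/53

P(Pass|Student) = 39/53 ≈ 73.58%


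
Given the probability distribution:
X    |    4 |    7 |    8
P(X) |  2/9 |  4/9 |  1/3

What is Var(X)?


E[X] = 20/3
E[X²] = 140/3
Var(X) = E[X²] - (E[X])² = 140/3 - 400/9 = 20/9

Var(X) = 20/9 ≈ 2.2222


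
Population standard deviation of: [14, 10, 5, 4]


Mean = 33/4
  (14-33/4)²=529/16
  (10-33/4)²=49/16
  (5-33/4)²=169/16
  (4-33/4)²=289/16
Σ(x-μ)² = 259/4
σ² = (259/4)/4 = 259/16

σ = √(259/16) ≈ 4.0234


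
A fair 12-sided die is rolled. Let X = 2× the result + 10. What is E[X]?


E[die] = (1+12)/2 = 13/2
E[X] = 2×13/2 + 10 = 23

E[X] = 23


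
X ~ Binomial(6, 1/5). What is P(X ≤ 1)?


P(X ≤ 1) = Σ P(X=i) for i=0..1
P(X=0) = 4096/15625
P(X=1) = 6144/15625
Sum = 2048/3125

P(X ≤ 1) = 2048/3125 ≈ 65.54%


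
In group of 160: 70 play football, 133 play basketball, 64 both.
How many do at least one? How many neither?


|A∪B| = 70+133-64 = 139
Neither = 160-139 = 21

At least one: 139; Neither: 21


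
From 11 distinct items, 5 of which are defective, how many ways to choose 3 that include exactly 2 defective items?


Choose 2 of the 5 defective items and 1 of the other 6 items:
C(5,2)×C(6,1) = 10×6 = 60

60


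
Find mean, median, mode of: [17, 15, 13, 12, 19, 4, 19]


Sorted: [4, 12, 13, 15, 17, 19, 19]
Mean = 99/7
Median = 15
Freq: {17: 1, 15: 1, 13: 1, 12: 1, 19: 2, 4: 1}
Mode: [19]

Mean=99/7, Median=15, Mode=19


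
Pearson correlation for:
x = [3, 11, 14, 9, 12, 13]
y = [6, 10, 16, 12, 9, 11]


n=6, Σx=62, Σy=64, Σxy=711, Σx²=720, Σy²=738
r = (6×711 - 62×64)/√((6×720 - 62²)(6×738 - 64²))
= 298/√(476×332) = 298/√158032 ≈ 298/397.5324 ≈ 0.7496

r ≈ 0.7496


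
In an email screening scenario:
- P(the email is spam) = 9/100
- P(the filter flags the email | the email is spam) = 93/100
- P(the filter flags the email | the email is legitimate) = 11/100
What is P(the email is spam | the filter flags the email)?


Using Bayes' theorem:
P(A|B) = P(B|A)·P(A) / P(B)

P(the filter flags the email) = 93/100 × 9/100 + 11/100 × 91/100
= 837/10000 + 1001/10000 = 919/5000

P(the email is spam|the filter flags the email) = (837/10000) / (919/5000) = 837/1838

P(the email is spam|the filter flags the email) = 837/1838 ≈ 45.54%


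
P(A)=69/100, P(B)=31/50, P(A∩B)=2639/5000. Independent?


P(A)×P(B) = 2139/5000
P(A∩B) = 2639/5000
Not equal → NOT independent

No, not independent


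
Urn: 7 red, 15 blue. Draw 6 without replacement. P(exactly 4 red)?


Hypergeometric: C(7,4)×C(15,2)/C(22,6)
= 35×105/74613 = 175/3553

P(X=4) = 175/3553 ≈ 4.93%


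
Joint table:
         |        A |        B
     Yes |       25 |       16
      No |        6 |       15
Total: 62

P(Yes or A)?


P(Yes∨A) = P(Yes) + P(A) - P(Yes∧A)
= (41 + 31 - 25)/62 = 47/62

P = 47/62 ≈ 75.81%


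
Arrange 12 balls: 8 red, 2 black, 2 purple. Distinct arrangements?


12!/(8!×2!×2!) = 2970

2970


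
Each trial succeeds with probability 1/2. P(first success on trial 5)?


Geometric: P(X=5) = (1-p)^(k-1)×p = (1/2)^4×1/2 = 1/32

P(X=5) = 1/32 ≈ 3.12%


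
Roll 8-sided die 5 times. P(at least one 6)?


P(no 6)^5 = (7/8)^5 = 16807/32768
P(≥1) = 1 - 16807/32768 = 15961/32768

P = 15961/32768 ≈ 48.71%


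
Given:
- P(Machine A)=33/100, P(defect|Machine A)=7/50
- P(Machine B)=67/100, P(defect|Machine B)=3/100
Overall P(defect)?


P(B) = Σ P(B|Aᵢ)×P(Aᵢ)
  7/50×33/100 = 231/5000
  3/100×67/100 = 201/10000
Sum = 663/10000

P(defect) = 663/10000 ≈ 6.63%


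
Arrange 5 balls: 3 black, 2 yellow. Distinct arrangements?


5!/(3!×2!) = 10

10


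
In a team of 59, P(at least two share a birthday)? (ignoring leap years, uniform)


P(all different) = Π(365-i)/365 for i=0..58
= 0.007011
P(match) = 1 - 0.007011 = 0.992989

P ≈ 0.9930 ≈ 99.30%


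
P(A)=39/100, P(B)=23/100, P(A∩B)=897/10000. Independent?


P(A)×P(B) = 897/10000
P(A∩B) = 897/10000
Equal ✓ → Independent

Yes, independent


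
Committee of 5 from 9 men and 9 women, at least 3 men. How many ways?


Count by #men:
  3M,2W: C(9,3)×C(9,2)=3024
  4M,1W: C(9,4)×C(9,1)=1134
  5M,0W: C(9,5)×C(9,0)=126
Total = 4284

4284
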